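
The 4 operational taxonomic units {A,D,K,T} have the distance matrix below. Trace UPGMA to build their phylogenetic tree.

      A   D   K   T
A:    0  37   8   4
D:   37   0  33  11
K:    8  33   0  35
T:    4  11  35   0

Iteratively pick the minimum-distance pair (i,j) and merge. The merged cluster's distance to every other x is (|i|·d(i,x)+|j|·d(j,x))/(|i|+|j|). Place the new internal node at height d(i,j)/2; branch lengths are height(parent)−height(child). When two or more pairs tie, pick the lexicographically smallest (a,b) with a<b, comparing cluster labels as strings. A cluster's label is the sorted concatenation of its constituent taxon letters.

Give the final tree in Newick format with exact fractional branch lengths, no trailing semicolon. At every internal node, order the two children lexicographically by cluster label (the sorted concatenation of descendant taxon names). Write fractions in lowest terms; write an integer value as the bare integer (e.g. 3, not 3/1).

1. join A+T (d=4) ⇒ AT; edges |A|=2, |T|=2
  updated: d(AT,D)=24, d(AT,K)=43/2
2. join AT+K (d=43/2) ⇒ AKT; edges |AT|=35/4, |K|=43/4
  updated: d(AKT,D)=27
3. join AKT+D (d=27) ⇒ ADKT; edges |AKT|=11/4, |D|=27/2
final tree: (((A:2,T:2):35/4,K:43/4):11/4,D:27/2)
total length: 159/4

(((A:2,T:2):35/4,K:43/4):11/4,D:27/2)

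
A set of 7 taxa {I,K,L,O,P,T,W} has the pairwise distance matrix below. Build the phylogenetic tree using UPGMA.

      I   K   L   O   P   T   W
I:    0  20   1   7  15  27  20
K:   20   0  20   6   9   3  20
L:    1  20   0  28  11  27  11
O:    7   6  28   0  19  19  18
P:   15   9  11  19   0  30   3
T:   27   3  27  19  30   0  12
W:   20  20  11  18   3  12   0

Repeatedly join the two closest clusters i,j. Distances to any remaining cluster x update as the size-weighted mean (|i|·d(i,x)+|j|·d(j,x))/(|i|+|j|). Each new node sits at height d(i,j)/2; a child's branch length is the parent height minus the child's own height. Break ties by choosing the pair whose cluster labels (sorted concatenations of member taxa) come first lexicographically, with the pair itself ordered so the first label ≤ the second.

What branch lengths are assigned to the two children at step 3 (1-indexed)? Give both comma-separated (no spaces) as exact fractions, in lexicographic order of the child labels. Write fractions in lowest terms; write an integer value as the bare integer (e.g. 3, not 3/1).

iteration 1: select I,L (d=1); attach at lengths (1/2, 1/2); label the merged cluster IL
  updated: d(IL,K)=20, d(IL,O)=35/2, d(IL,P)=13, d(IL,T)=27, d(IL,W)=31/2
iteration 2: select K,T (d=3); attach at lengths (3/2, 3/2); label the merged cluster KT
  updated: d(IL,KT)=47/2, d(KT,O)=25/2, d(KT,P)=39/2, d(KT,W)=16
iteration 3: select P,W (d=3); attach at lengths (3/2, 3/2); label the merged cluster PW
  updated: d(IL,PW)=57/4, d(KT,PW)=71/4, d(O,PW)=37/2
iteration 4: select KT,O (d=25/2); attach at lengths (19/4, 25/4); label the merged cluster KOT
  updated: d(IL,KOT)=43/2, d(KOT,PW)=18
iteration 5: select IL,PW (d=57/4); attach at lengths (53/8, 45/8); label the merged cluster ILPW
  updated: d(ILPW,KOT)=79/4
iteration 6: select ILPW,KOT (d=79/4); attach at lengths (11/4, 29/8); label the merged cluster IKLOPTW
final tree: (((I:1/2,L:1/2):53/8,(P:3/2,W:3/2):45/8):11/4,((K:3/2,T:3/2):19/4,O:25/4):29/8)
total length: 293/8

3/2,3/2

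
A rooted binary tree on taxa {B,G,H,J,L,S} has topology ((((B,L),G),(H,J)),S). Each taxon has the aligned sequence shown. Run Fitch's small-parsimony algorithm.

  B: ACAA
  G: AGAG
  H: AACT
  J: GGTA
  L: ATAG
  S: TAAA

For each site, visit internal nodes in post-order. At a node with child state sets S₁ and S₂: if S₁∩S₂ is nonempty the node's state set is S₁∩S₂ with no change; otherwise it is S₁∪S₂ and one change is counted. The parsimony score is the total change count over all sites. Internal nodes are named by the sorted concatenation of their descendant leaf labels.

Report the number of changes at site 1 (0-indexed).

4

[col 0] BL: children B:{A}, L:{A} ∩→ {A}; cost 0
[col 0] BGL: children BL:{A}, G:{A} ∩→ {A}; cost 0
[col 0] HJ: children H:{A}, J:{G} ∪→ {A,G}; cost 1
[col 0] BGHJL: children BGL:{A}, HJ:{A,G} ∩→ {A}; cost 0
[col 0] BGHJLS: children BGHJL:{A}, S:{T} ∪→ {A,T}; cost 1
[col 1] BL: children B:{C}, L:{T} ∪→ {C,T}; cost 1
[col 1] BGL: children BL:{C,T}, G:{G} ∪→ {C,G,T}; cost 1
[col 1] HJ: children H:{A}, J:{G} ∪→ {A,G}; cost 1
[col 1] BGHJL: children BGL:{C,G,T}, HJ:{A,G} ∩→ {G}; cost 0
[col 1] BGHJLS: children BGHJL:{G}, S:{A} ∪→ {A,G}; cost 1
[col 2] BL: children B:{A}, L:{A} ∩→ {A}; cost 0
[col 2] BGL: children BL:{A}, G:{A} ∩→ {A}; cost 0
[col 2] HJ: children H:{C}, J:{T} ∪→ {C,T}; cost 1
[col 2] BGHJL: children BGL:{A}, HJ:{C,T} ∪→ {A,C,T}; cost 1
[col 2] BGHJLS: children BGHJL:{A,C,T}, S:{A} ∩→ {A}; cost 0
[col 3] BL: children B:{A}, L:{G} ∪→ {A,G}; cost 1
[col 3] BGL: children BL:{A,G}, G:{G} ∩→ {G}; cost 0
[col 3] HJ: children H:{T}, J:{A} ∪→ {A,T}; cost 1
[col 3] BGHJL: children BGL:{G}, HJ:{A,T} ∪→ {A,G,T}; cost 1
[col 3] BGHJLS: children BGHJL:{A,G,T}, S:{A} ∩→ {A}; cost 0
per-site changes: [2, 4, 2, 3]; total = 11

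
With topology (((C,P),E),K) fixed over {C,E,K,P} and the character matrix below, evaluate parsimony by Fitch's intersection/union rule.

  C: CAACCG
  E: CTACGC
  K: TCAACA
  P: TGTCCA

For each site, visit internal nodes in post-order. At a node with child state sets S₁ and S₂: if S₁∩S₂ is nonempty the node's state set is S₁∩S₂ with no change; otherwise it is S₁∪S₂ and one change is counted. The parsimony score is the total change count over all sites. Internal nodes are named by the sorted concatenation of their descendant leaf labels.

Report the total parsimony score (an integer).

10

site 0, node CP: C={C} ∪ P={T} → {C,T} (+1)
site 0, node CEP: CP={C,T} ∩ E={C} → {C} (+0)
site 0, node CEKP: CEP={C} ∪ K={T} → {C,T} (+1)
site 1, node CP: C={A} ∪ P={G} → {A,G} (+1)
site 1, node CEP: CP={A,G} ∪ E={T} → {A,G,T} (+1)
site 1, node CEKP: CEP={A,G,T} ∪ K={C} → {A,C,G,T} (+1)
site 2, node CP: C={A} ∪ P={T} → {A,T} (+1)
site 2, node CEP: CP={A,T} ∩ E={A} → {A} (+0)
site 2, node CEKP: CEP={A} ∩ K={A} → {A} (+0)
site 3, node CP: C={C} ∩ P={C} → {C} (+0)
site 3, node CEP: CP={C} ∩ E={C} → {C} (+0)
site 3, node CEKP: CEP={C} ∪ K={A} → {A,C} (+1)
site 4, node CP: C={C} ∩ P={C} → {C} (+0)
site 4, node CEP: CP={C} ∪ E={G} → {C,G} (+1)
site 4, node CEKP: CEP={C,G} ∩ K={C} → {C} (+0)
site 5, node CP: C={G} ∪ P={A} → {A,G} (+1)
site 5, node CEP: CP={A,G} ∪ E={C} → {A,C,G} (+1)
site 5, node CEKP: CEP={A,C,G} ∩ K={A} → {A} (+0)
per-site changes: [2, 3, 1, 1, 1, 2]; total = 10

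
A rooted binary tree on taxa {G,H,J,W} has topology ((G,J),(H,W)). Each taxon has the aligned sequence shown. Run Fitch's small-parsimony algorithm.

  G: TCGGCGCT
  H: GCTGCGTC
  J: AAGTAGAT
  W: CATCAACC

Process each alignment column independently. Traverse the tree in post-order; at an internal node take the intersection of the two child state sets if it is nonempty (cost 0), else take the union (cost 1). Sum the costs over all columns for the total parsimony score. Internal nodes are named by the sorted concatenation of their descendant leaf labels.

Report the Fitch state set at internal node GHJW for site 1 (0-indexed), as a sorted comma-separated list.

site 0, node GJ: G={T} ∪ J={A} → {A,T} (+1)
site 0, node HW: H={G} ∪ W={C} → {C,G} (+1)
site 0, node GHJW: GJ={A,T} ∪ HW={C,G} → {A,C,G,T} (+1)
site 1, node GJ: G={C} ∪ J={A} → {A,C} (+1)
site 1, node HW: H={C} ∪ W={A} → {A,C} (+1)
site 1, node GHJW: GJ={A,C} ∩ HW={A,C} → {A,C} (+0)
site 2, node GJ: G={G} ∩ J={G} → {G} (+0)
site 2, node HW: H={T} ∩ W={T} → {T} (+0)
site 2, node GHJW: GJ={G} ∪ HW={T} → {G,T} (+1)
site 3, node GJ: G={G} ∪ J={T} → {G,T} (+1)
site 3, node HW: H={G} ∪ W={C} → {C,G} (+1)
site 3, node GHJW: GJ={G,T} ∩ HW={C,G} → {G} (+0)
site 4, node GJ: G={C} ∪ J={A} → {A,C} (+1)
site 4, node HW: H={C} ∪ W={A} → {A,C} (+1)
site 4, node GHJW: GJ={A,C} ∩ HW={A,C} → {A,C} (+0)
site 5, node GJ: G={G} ∩ J={G} → {G} (+0)
site 5, node HW: H={G} ∪ W={A} → {A,G} (+1)
site 5, node GHJW: GJ={G} ∩ HW={A,G} → {G} (+0)
site 6, node GJ: G={C} ∪ J={A} → {A,C} (+1)
site 6, node HW: H={T} ∪ W={C} → {C,T} (+1)
site 6, node GHJW: GJ={A,C} ∩ HW={C,T} → {C} (+0)
site 7, node GJ: G={T} ∩ J={T} → {T} (+0)
site 7, node HW: H={C} ∩ W={C} → {C} (+0)
site 7, node GHJW: GJ={T} ∪ HW={C} → {C,T} (+1)
per-site changes: [3, 2, 1, 2, 2, 1, 2, 1]; total = 14

A,C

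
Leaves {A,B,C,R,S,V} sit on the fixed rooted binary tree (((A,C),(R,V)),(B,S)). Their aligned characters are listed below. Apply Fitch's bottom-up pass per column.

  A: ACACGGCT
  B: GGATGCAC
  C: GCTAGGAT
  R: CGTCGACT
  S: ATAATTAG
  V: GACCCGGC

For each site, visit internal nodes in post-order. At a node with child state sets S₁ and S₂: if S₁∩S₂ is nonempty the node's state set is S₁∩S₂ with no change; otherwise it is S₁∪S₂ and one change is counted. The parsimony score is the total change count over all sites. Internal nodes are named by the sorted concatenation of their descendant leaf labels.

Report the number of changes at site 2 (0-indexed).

site 0, node AC: A={A} ∪ C={G} → {A,G} (+1)
site 0, node RV: R={C} ∪ V={G} → {C,G} (+1)
site 0, node ACRV: AC={A,G} ∩ RV={C,G} → {G} (+0)
site 0, node BS: B={G} ∪ S={A} → {A,G} (+1)
site 0, node ABCRSV: ACRV={G} ∩ BS={A,G} → {G} (+0)
site 1, node AC: A={C} ∩ C={C} → {C} (+0)
site 1, node RV: R={G} ∪ V={A} → {A,G} (+1)
site 1, node ACRV: AC={C} ∪ RV={A,G} → {A,C,G} (+1)
site 1, node BS: B={G} ∪ S={T} → {G,T} (+1)
site 1, node ABCRSV: ACRV={A,C,G} ∩ BS={G,T} → {G} (+0)
site 2, node AC: A={A} ∪ C={T} → {A,T} (+1)
site 2, node RV: R={T} ∪ V={C} → {C,T} (+1)
site 2, node ACRV: AC={A,T} ∩ RV={C,T} → {T} (+0)
site 2, node BS: B={A} ∩ S={A} → {A} (+0)
site 2, node ABCRSV: ACRV={T} ∪ BS={A} → {A,T} (+1)
site 3, node AC: A={C} ∪ C={A} → {A,C} (+1)
site 3, node RV: R={C} ∩ V={C} → {C} (+0)
site 3, node ACRV: AC={A,C} ∩ RV={C} → {C} (+0)
site 3, node BS: B={T} ∪ S={A} → {A,T} (+1)
site 3, node ABCRSV: ACRV={C} ∪ BS={A,T} → {A,C,T} (+1)
site 4, node AC: A={G} ∩ C={G} → {G} (+0)
site 4, node RV: R={G} ∪ V={C} → {C,G} (+1)
site 4, node ACRV: AC={G} ∩ RV={C,G} → {G} (+0)
site 4, node BS: B={G} ∪ S={T} → {G,T} (+1)
site 4, node ABCRSV: ACRV={G} ∩ BS={G,T} → {G} (+0)
site 5, node AC: A={G} ∩ C={G} → {G} (+0)
site 5, node RV: R={A} ∪ V={G} → {A,G} (+1)
site 5, node ACRV: AC={G} ∩ RV={A,G} → {G} (+0)
site 5, node BS: B={C} ∪ S={T} → {C,T} (+1)
site 5, node ABCRSV: ACRV={G} ∪ BS={C,T} → {C,G,T} (+1)
site 6, node AC: A={C} ∪ C={A} → {A,C} (+1)
site 6, node RV: R={C} ∪ V={G} → {C,G} (+1)
site 6, node ACRV: AC={A,C} ∩ RV={C,G} → {C} (+0)
site 6, node BS: B={A} ∩ S={A} → {A} (+0)
site 6, node ABCRSV: ACRV={C} ∪ BS={A} → {A,C} (+1)
site 7, node AC: A={T} ∩ C={T} → {T} (+0)
site 7, node RV: R={T} ∪ V={C} → {C,T} (+1)
site 7, node ACRV: AC={T} ∩ RV={C,T} → {T} (+0)
site 7, node BS: B={C} ∪ S={G} → {C,G} (+1)
site 7, node ABCRSV: ACRV={T} ∪ BS={C,G} → {C,G,T} (+1)
per-site changes: [3, 3, 3, 3, 2, 3, 3, 3]; total = 23

3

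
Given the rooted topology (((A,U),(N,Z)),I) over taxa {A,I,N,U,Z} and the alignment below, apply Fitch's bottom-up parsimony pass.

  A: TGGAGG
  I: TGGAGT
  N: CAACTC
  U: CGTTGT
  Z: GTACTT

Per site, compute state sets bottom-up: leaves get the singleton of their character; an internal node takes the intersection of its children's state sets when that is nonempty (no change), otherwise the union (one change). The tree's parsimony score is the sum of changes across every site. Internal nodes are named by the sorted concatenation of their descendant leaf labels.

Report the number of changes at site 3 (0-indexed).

2

site 0, node AU: A={T} ∪ U={C} → {C,T} (+1)
site 0, node NZ: N={C} ∪ Z={G} → {C,G} (+1)
site 0, node ANUZ: AU={C,T} ∩ NZ={C,G} → {C} (+0)
site 0, node AINUZ: ANUZ={C} ∪ I={T} → {C,T} (+1)
site 1, node AU: A={G} ∩ U={G} → {G} (+0)
site 1, node NZ: N={A} ∪ Z={T} → {A,T} (+1)
site 1, node ANUZ: AU={G} ∪ NZ={A,T} → {A,G,T} (+1)
site 1, node AINUZ: ANUZ={A,G,T} ∩ I={G} → {G} (+0)
site 2, node AU: A={G} ∪ U={T} → {G,T} (+1)
site 2, node NZ: N={A} ∩ Z={A} → {A} (+0)
site 2, node ANUZ: AU={G,T} ∪ NZ={A} → {A,G,T} (+1)
site 2, node AINUZ: ANUZ={A,G,T} ∩ I={G} → {G} (+0)
site 3, node AU: A={A} ∪ U={T} → {A,T} (+1)
site 3, node NZ: N={C} ∩ Z={C} → {C} (+0)
site 3, node ANUZ: AU={A,T} ∪ NZ={C} → {A,C,T} (+1)
site 3, node AINUZ: ANUZ={A,C,T} ∩ I={A} → {A} (+0)
site 4, node AU: A={G} ∩ U={G} → {G} (+0)
site 4, node NZ: N={T} ∩ Z={T} → {T} (+0)
site 4, node ANUZ: AU={G} ∪ NZ={T} → {G,T} (+1)
site 4, node AINUZ: ANUZ={G,T} ∩ I={G} → {G} (+0)
site 5, node AU: A={G} ∪ U={T} → {G,T} (+1)
site 5, node NZ: N={C} ∪ Z={T} → {C,T} (+1)
site 5, node ANUZ: AU={G,T} ∩ NZ={C,T} → {T} (+0)
site 5, node AINUZ: ANUZ={T} ∩ I={T} → {T} (+0)
per-site changes: [3, 2, 2, 2, 1, 2]; total = 12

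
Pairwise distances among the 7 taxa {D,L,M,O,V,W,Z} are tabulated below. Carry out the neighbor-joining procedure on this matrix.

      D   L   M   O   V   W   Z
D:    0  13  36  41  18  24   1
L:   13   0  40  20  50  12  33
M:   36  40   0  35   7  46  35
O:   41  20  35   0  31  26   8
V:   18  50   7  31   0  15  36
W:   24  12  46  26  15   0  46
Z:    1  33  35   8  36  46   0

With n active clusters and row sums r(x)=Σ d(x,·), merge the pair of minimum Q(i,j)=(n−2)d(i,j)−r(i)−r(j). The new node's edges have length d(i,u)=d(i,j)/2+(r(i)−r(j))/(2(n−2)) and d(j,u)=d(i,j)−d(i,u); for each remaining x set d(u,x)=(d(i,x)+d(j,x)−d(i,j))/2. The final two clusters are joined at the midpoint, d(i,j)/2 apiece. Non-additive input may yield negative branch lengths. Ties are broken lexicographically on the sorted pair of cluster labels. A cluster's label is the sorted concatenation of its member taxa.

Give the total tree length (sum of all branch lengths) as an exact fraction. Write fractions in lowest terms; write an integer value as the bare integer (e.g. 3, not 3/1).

1091/16

iteration 1: select M,V (d=7, Q=-321); attach at lengths (77/10, -7/10); label the merged cluster MV
  updated: d(D,MV)=47/2, d(L,MV)=83/2, d(MV,O)=59/2, d(MV,W)=27, d(MV,Z)=32
iteration 2: select D,Z (d=1, Q=-437/2); attach at lengths (-27/16, 43/16); label the merged cluster DZ
  updated: d(DZ,L)=45/2, d(DZ,MV)=109/4, d(DZ,O)=24, d(DZ,W)=69/2
iteration 3: select L,W (d=12, Q=-319/2); attach at lengths (65/12, 79/12); label the merged cluster LW
  updated: d(DZ,LW)=45/2, d(LW,MV)=113/4, d(LW,O)=17
iteration 4: select DZ,MV (d=109/4, Q=-417/4); attach at lengths (173/16, 263/16); label the merged cluster DMVZ
  updated: d(DMVZ,LW)=47/4, d(DMVZ,O)=105/8
iteration 5: select DMVZ,LW (d=47/4, Q=-335/8); attach at lengths (63/16, 125/16); label the merged cluster DLMVWZ
  updated: d(DLMVWZ,O)=147/16
iteration 6: select DLMVWZ,O (d=147/16); attach at lengths (147/32, 147/32); label the merged cluster DLMOVWZ
final tree: ((((D:-27/16,Z:43/16):173/16,(M:77/10,V:-7/10):263/16):63/16,(L:65/12,W:79/12):125/16):147/32,O:147/32)
total length: 1091/16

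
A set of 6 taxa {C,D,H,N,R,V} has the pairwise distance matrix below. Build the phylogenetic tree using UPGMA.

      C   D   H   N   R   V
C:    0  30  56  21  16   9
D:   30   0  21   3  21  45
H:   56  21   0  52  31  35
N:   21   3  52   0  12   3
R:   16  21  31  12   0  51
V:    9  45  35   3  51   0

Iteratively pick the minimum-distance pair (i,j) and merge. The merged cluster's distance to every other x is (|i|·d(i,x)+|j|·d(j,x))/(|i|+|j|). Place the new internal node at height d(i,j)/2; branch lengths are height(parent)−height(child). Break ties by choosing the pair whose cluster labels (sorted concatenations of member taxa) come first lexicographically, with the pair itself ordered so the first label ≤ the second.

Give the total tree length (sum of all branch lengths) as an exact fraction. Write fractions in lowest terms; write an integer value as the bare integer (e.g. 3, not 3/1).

805/12

1. join D+N (d=3) ⇒ DN; edges |D|=3/2, |N|=3/2
  updated: d(C,DN)=51/2, d(DN,H)=73/2, d(DN,R)=33/2, d(DN,V)=24
2. join C+V (d=9) ⇒ CV; edges |C|=9/2, |V|=9/2
  updated: d(CV,DN)=99/4, d(CV,H)=91/2, d(CV,R)=67/2
3. join DN+R (d=33/2) ⇒ DNR; edges |DN|=27/4, |R|=33/4
  updated: d(CV,DNR)=83/3, d(DNR,H)=104/3
4. join CV+DNR (d=83/3) ⇒ CDNRV; edges |CV|=28/3, |DNR|=67/12
  updated: d(CDNRV,H)=39
5. join CDNRV+H (d=39) ⇒ CDHNRV; edges |CDNRV|=17/3, |H|=39/2
final tree: (((C:9/2,V:9/2):28/3,((D:3/2,N:3/2):27/4,R:33/4):67/12):17/3,H:39/2)
total length: 805/12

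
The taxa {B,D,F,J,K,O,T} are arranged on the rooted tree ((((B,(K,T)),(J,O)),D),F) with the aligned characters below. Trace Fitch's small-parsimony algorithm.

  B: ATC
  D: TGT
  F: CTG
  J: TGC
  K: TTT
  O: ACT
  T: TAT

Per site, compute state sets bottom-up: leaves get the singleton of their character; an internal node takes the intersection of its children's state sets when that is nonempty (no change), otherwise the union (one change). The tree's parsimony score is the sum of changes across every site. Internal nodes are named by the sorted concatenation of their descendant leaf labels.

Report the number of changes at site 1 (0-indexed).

4

site 0, node KT: K={T} ∩ T={T} → {T} (+0)
site 0, node BKT: B={A} ∪ KT={T} → {A,T} (+1)
site 0, node JO: J={T} ∪ O={A} → {A,T} (+1)
site 0, node BJKOT: BKT={A,T} ∩ JO={A,T} → {A,T} (+0)
site 0, node BDJKOT: BJKOT={A,T} ∩ D={T} → {T} (+0)
site 0, node BDFJKOT: BDJKOT={T} ∪ F={C} → {C,T} (+1)
site 1, node KT: K={T} ∪ T={A} → {A,T} (+1)
site 1, node BKT: B={T} ∩ KT={A,T} → {T} (+0)
site 1, node JO: J={G} ∪ O={C} → {C,G} (+1)
site 1, node BJKOT: BKT={T} ∪ JO={C,G} → {C,G,T} (+1)
site 1, node BDJKOT: BJKOT={C,G,T} ∩ D={G} → {G} (+0)
site 1, node BDFJKOT: BDJKOT={G} ∪ F={T} → {G,T} (+1)
site 2, node KT: K={T} ∩ T={T} → {T} (+0)
site 2, node BKT: B={C} ∪ KT={T} → {C,T} (+1)
site 2, node JO: J={C} ∪ O={T} → {C,T} (+1)
site 2, node BJKOT: BKT={C,T} ∩ JO={C,T} → {C,T} (+0)
site 2, node BDJKOT: BJKOT={C,T} ∩ D={T} → {T} (+0)
site 2, node BDFJKOT: BDJKOT={T} ∪ F={G} → {G,T} (+1)
per-site changes: [3, 4, 3]; total = 10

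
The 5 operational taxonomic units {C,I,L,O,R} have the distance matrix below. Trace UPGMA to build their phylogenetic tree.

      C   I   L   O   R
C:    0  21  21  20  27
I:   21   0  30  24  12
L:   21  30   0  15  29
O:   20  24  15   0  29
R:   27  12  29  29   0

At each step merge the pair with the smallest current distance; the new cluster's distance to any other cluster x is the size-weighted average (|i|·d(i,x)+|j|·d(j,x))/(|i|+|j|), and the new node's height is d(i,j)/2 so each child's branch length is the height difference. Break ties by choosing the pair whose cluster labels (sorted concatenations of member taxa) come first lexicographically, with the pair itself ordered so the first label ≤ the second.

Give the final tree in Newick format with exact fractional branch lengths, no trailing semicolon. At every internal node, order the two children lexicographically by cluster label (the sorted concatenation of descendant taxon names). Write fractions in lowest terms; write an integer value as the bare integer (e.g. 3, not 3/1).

((C:41/4,(L:15/2,O:15/2):11/4):37/12,(I:6,R:6):22/3)

iteration 1: select I,R (d=12); attach at lengths (6, 6); label the merged cluster IR
  updated: d(C,IR)=24, d(IR,L)=59/2, d(IR,O)=53/2
iteration 2: select L,O (d=15); attach at lengths (15/2, 15/2); label the merged cluster LO
  updated: d(C,LO)=41/2, d(IR,LO)=28
iteration 3: select C,LO (d=41/2); attach at lengths (41/4, 11/4); label the merged cluster CLO
  updated: d(CLO,IR)=80/3
iteration 4: select CLO,IR (d=80/3); attach at lengths (37/12, 22/3); label the merged cluster CILOR
final tree: ((C:41/4,(L:15/2,O:15/2):11/4):37/12,(I:6,R:6):22/3)
total length: 605/12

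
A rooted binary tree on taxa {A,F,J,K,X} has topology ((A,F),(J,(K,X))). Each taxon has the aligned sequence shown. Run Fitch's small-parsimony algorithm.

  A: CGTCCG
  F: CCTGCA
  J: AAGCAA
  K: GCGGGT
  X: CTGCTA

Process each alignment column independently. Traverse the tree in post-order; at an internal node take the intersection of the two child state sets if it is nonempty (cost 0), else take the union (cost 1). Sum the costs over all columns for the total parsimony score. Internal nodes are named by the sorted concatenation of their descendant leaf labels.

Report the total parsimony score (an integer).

AF@0: {C} ∩ {C} = {C} (intersection, +0)
KX@0: {G} ∪ {C} = {C,G} (union, +1)
JKX@0: {A} ∪ {C,G} = {A,C,G} (union, +1)
AFJKX@0: {C} ∩ {A,C,G} = {C} (intersection, +0)
AF@1: {G} ∪ {C} = {C,G} (union, +1)
KX@1: {C} ∪ {T} = {C,T} (union, +1)
JKX@1: {A} ∪ {C,T} = {A,C,T} (union, +1)
AFJKX@1: {C,G} ∩ {A,C,T} = {C} (intersection, +0)
AF@2: {T} ∩ {T} = {T} (intersection, +0)
KX@2: {G} ∩ {G} = {G} (intersection, +0)
JKX@2: {G} ∩ {G} = {G} (intersection, +0)
AFJKX@2: {T} ∪ {G} = {G,T} (union, +1)
AF@3: {C} ∪ {G} = {C,G} (union, +1)
KX@3: {G} ∪ {C} = {C,G} (union, +1)
JKX@3: {C} ∩ {C,G} = {C} (intersection, +0)
AFJKX@3: {C,G} ∩ {C} = {C} (intersection, +0)
AF@4: {C} ∩ {C} = {C} (intersection, +0)
KX@4: {G} ∪ {T} = {G,T} (union, +1)
JKX@4: {A} ∪ {G,T} = {A,G,T} (union, +1)
AFJKX@4: {C} ∪ {A,G,T} = {A,C,G,T} (union, +1)
AF@5: {G} ∪ {A} = {A,G} (union, +1)
KX@5: {T} ∪ {A} = {A,T} (union, +1)
JKX@5: {A} ∩ {A,T} = {A} (intersection, +0)
AFJKX@5: {A,G} ∩ {A} = {A} (intersection, +0)
per-site changes: [2, 3, 1, 2, 3, 2]; total = 13

13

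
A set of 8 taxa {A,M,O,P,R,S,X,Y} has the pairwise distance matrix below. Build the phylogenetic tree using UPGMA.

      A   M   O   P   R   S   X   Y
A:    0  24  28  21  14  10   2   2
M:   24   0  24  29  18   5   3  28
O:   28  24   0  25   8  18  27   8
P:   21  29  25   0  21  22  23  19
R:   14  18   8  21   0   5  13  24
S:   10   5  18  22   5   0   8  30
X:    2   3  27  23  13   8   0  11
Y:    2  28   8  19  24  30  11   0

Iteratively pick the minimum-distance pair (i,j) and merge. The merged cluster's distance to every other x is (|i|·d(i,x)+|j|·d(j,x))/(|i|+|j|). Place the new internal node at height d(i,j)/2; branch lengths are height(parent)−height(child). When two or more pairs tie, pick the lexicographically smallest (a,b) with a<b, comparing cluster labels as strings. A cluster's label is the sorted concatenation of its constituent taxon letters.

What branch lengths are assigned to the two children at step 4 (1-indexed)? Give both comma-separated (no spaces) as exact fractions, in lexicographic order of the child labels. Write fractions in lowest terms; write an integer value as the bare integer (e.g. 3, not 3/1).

4,4

iteration 1: select A,X (d=2); attach at lengths (1, 1); label the merged cluster AX
  updated: d(AX,M)=27/2, d(AX,O)=55/2, d(AX,P)=22, d(AX,R)=27/2, d(AX,S)=9, d(AX,Y)=13/2
iteration 2: select M,S (d=5); attach at lengths (5/2, 5/2); label the merged cluster MS
  updated: d(AX,MS)=45/4, d(MS,O)=21, d(MS,P)=51/2, d(MS,R)=23/2, d(MS,Y)=29
iteration 3: select AX,Y (d=13/2); attach at lengths (9/4, 13/4); label the merged cluster AXY
  updated: d(AXY,MS)=103/6, d(AXY,O)=21, d(AXY,P)=21, d(AXY,R)=17
iteration 4: select O,R (d=8); attach at lengths (4, 4); label the merged cluster OR
  updated: d(AXY,OR)=19, d(MS,OR)=65/4, d(OR,P)=23
iteration 5: select MS,OR (d=65/4); attach at lengths (45/8, 33/8); label the merged cluster MORS
  updated: d(AXY,MORS)=217/12, d(MORS,P)=97/4
iteration 6: select AXY,MORS (d=217/12); attach at lengths (139/24, 11/12); label the merged cluster AMORSXY
  updated: d(AMORSXY,P)=160/7
iteration 7: select AMORSXY,P (d=160/7); attach at lengths (401/168, 80/7); label the merged cluster AMOPRSXY
final tree: ((((A:1,X:1):9/4,Y:13/4):139/24,((M:5/2,S:5/2):45/8,(O:4,R:4):33/8):11/12):401/168,P:80/7)
total length: 4265/84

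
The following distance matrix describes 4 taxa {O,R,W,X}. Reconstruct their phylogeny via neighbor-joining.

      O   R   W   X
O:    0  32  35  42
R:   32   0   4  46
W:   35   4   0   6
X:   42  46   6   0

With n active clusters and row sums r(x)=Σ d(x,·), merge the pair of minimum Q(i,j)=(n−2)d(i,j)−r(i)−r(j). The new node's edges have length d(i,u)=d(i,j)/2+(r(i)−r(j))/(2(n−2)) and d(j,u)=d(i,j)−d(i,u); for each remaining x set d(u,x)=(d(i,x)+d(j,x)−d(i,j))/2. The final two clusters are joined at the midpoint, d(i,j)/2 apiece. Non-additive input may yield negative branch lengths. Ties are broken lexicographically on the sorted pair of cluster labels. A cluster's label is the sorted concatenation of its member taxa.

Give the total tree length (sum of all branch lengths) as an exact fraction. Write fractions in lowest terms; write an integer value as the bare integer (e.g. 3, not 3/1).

203/4

step 1: merge (O,R) at d=32, Q=-127; branch lengths O→91/4, R→37/4; new cluster OR
  updated: d(OR,W)=7/2, d(OR,X)=28
step 2: merge (OR,W) at d=7/2, Q=-75/2; branch lengths OR→51/4, W→-37/4; new cluster ORW
  updated: d(ORW,X)=61/4
step 3: merge (ORW,X) at d=61/4; branch lengths ORW→61/8, X→61/8; new cluster ORWX
final tree: (((O:91/4,R:37/4):51/4,W:-37/4):61/8,X:61/8)
total length: 203/4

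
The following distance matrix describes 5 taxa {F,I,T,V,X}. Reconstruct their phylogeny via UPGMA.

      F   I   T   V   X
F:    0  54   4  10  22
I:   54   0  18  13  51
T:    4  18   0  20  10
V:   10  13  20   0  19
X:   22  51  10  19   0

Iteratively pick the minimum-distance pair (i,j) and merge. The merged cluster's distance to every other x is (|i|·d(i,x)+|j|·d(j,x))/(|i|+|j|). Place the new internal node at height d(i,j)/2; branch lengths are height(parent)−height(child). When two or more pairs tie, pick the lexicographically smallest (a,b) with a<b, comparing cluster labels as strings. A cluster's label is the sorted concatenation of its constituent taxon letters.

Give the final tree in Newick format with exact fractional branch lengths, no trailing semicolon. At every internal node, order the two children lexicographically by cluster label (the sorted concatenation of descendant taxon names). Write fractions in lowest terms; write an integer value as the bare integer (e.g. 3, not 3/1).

1. join F+T (d=4) ⇒ FT; edges |F|=2, |T|=2
  updated: d(FT,I)=36, d(FT,V)=15, d(FT,X)=16
2. join I+V (d=13) ⇒ IV; edges |I|=13/2, |V|=13/2
  updated: d(FT,IV)=51/2, d(IV,X)=35
3. join FT+X (d=16) ⇒ FTX; edges |FT|=6, |X|=8
  updated: d(FTX,IV)=86/3
4. join FTX+IV (d=86/3) ⇒ FITVX; edges |FTX|=19/3, |IV|=47/6
final tree: (((F:2,T:2):6,X:8):19/3,(I:13/2,V:13/2):47/6)
total length: 271/6

(((F:2,T:2):6,X:8):19/3,(I:13/2,V:13/2):47/6)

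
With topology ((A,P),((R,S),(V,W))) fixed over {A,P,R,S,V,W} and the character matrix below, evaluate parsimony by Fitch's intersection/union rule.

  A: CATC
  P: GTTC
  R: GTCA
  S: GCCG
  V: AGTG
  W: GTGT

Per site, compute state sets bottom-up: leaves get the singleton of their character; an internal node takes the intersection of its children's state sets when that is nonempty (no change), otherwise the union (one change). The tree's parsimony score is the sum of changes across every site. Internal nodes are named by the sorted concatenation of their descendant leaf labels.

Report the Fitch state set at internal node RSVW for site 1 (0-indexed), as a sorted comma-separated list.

site 0, node AP: A={C} ∪ P={G} → {C,G} (+1)
site 0, node RS: R={G} ∩ S={G} → {G} (+0)
site 0, node VW: V={A} ∪ W={G} → {A,G} (+1)
site 0, node RSVW: RS={G} ∩ VW={A,G} → {G} (+0)
site 0, node APRSVW: AP={C,G} ∩ RSVW={G} → {G} (+0)
site 1, node AP: A={A} ∪ P={T} → {A,T} (+1)
site 1, node RS: R={T} ∪ S={C} → {C,T} (+1)
site 1, node VW: V={G} ∪ W={T} → {G,T} (+1)
site 1, node RSVW: RS={C,T} ∩ VW={G,T} → {T} (+0)
site 1, node APRSVW: AP={A,T} ∩ RSVW={T} → {T} (+0)
site 2, node AP: A={T} ∩ P={T} → {T} (+0)
site 2, node RS: R={C} ∩ S={C} → {C} (+0)
site 2, node VW: V={T} ∪ W={G} → {G,T} (+1)
site 2, node RSVW: RS={C} ∪ VW={G,T} → {C,G,T} (+1)
site 2, node APRSVW: AP={T} ∩ RSVW={C,G,T} → {T} (+0)
site 3, node AP: A={C} ∩ P={C} → {C} (+0)
site 3, node RS: R={A} ∪ S={G} → {A,G} (+1)
site 3, node VW: V={G} ∪ W={T} → {G,T} (+1)
site 3, node RSVW: RS={A,G} ∩ VW={G,T} → {G} (+0)
site 3, node APRSVW: AP={C} ∪ RSVW={G} → {C,G} (+1)
per-site changes: [2, 3, 2, 3]; total = 10

T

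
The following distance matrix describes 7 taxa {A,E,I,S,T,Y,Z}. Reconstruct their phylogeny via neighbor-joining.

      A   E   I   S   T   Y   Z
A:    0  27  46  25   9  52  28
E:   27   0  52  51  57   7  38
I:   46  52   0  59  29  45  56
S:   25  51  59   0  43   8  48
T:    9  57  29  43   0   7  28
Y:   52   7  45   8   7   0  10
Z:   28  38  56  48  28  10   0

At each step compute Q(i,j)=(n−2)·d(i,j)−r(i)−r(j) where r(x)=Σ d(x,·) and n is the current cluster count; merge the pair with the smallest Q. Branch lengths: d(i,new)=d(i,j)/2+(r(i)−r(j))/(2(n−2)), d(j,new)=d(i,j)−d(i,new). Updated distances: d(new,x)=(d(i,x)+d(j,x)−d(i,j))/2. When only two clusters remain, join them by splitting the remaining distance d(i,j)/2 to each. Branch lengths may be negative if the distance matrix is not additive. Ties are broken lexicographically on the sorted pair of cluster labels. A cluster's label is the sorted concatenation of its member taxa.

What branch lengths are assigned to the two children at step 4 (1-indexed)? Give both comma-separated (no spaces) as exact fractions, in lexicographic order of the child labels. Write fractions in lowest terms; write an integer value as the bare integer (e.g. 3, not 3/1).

43/8,157/8

iteration 1: select E,Y (d=7, Q=-326); attach at lengths (69/5, -34/5); label the merged cluster EY
  updated: d(A,EY)=36, d(EY,I)=45, d(EY,S)=26, d(EY,T)=57/2, d(EY,Z)=41/2
iteration 2: select I,T (d=29, Q=-513/2); attach at lengths (427/16, 37/16); label the merged cluster IT
  updated: d(A,IT)=13, d(EY,IT)=89/4, d(IT,S)=73/2, d(IT,Z)=55/2
iteration 3: select EY,Z (d=41/2, Q=-669/4); attach at lengths (169/24, 323/24); label the merged cluster EYZ
  updated: d(A,EYZ)=87/4, d(EYZ,IT)=117/8, d(EYZ,S)=107/4
iteration 4: select A,S (d=25, Q=-98); attach at lengths (43/8, 157/8); label the merged cluster AS
  updated: d(AS,EYZ)=47/4, d(AS,IT)=49/4
iteration 5: select AS,EYZ (d=47/4, Q=-309/8); attach at lengths (75/16, 113/16); label the merged cluster AESYZ
  updated: d(AESYZ,IT)=121/16
iteration 6: select AESYZ,IT (d=121/16); attach at lengths (121/32, 121/32); label the merged cluster AEISTYZ
final tree: (((A:43/8,S:157/8):75/16,((E:69/5,Y:-34/5):169/24,Z:323/24):113/16):121/32,(I:427/16,T:37/16):121/32)
total length: 1613/16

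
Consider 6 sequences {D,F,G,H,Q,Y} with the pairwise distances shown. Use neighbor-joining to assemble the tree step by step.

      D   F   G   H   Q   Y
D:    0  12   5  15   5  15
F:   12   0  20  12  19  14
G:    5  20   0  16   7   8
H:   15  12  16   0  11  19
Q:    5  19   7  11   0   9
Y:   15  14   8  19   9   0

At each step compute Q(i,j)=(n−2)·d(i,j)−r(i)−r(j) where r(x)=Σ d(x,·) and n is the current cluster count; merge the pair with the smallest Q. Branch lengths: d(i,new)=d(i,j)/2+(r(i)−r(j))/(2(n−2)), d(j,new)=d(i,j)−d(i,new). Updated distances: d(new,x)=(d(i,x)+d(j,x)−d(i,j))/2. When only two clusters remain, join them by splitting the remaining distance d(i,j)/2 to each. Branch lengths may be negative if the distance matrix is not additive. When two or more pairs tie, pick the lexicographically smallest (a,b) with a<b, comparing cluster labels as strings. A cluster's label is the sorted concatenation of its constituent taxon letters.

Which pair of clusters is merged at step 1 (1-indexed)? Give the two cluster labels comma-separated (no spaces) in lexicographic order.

1. join F+H (d=12, Q=-102) ⇒ FH; edges |F|=13/2, |H|=11/2
  updated: d(D,FH)=15/2, d(FH,G)=12, d(FH,Q)=9, d(FH,Y)=21/2
2. join G+Y (d=8, Q=-101/2) ⇒ GY; edges |G|=9/4, |Y|=23/4
  updated: d(D,GY)=6, d(FH,GY)=29/4, d(GY,Q)=4
3. join D+FH (d=15/2, Q=-109/4) ⇒ DFH; edges |D|=39/16, |FH|=81/16
  updated: d(DFH,GY)=23/8, d(DFH,Q)=13/4
4. join DFH+GY (d=23/8, Q=-81/8) ⇒ DFGHY; edges |DFH|=17/16, |GY|=29/16
  updated: d(DFGHY,Q)=35/16
5. join DFGHY+Q (d=35/16) ⇒ DFGHQY; edges |DFGHY|=35/32, |Q|=35/32
final tree: (((D:39/16,(F:13/2,H:11/2):81/16):17/16,(G:9/4,Y:23/4):29/16):35/32,Q:35/32)
total length: 521/16

F,H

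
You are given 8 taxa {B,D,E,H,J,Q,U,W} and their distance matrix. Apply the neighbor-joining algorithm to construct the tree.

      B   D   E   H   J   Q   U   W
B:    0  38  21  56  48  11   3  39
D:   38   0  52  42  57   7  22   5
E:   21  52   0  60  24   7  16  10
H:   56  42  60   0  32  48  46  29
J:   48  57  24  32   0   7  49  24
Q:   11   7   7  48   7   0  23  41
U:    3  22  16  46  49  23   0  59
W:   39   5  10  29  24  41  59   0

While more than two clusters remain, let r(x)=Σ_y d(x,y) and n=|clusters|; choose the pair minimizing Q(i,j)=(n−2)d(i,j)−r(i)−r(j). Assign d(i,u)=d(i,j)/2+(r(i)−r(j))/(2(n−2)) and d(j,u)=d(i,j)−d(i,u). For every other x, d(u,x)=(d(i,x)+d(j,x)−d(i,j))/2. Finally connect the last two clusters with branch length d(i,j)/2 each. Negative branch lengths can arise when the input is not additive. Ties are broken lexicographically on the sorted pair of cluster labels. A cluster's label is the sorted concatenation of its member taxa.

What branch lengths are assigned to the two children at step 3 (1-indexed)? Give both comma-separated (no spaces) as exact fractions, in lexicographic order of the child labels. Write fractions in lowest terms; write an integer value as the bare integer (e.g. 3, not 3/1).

33/4,99/4

step 1: merge (B,U) at d=3, Q=-416; branch lengths B→4/3, U→5/3; new cluster BU
  updated: d(BU,D)=57/2, d(BU,E)=17, d(BU,H)=99/2, d(BU,J)=47, d(BU,Q)=31/2, d(BU,W)=95/2
step 2: merge (D,W) at d=5, Q=-323; branch lengths D→6, W→-1; new cluster DW
  updated: d(BU,DW)=71/2, d(DW,E)=57/2, d(DW,H)=33, d(DW,J)=38, d(DW,Q)=43/2
step 3: merge (DW,H) at d=33, Q=-247; branch lengths DW→33/4, H→99/4; new cluster DHW
  updated: d(BU,DHW)=26, d(DHW,E)=111/4, d(DHW,J)=37/2, d(DHW,Q)=73/4
step 4: merge (DHW,J) at d=37/2, Q=-263/2; branch lengths DHW→33/4, J→41/4; new cluster DHJW
  updated: d(BU,DHJW)=109/4, d(DHJW,E)=133/8, d(DHJW,Q)=27/8
step 5: merge (BU,E) at d=17, Q=-531/8; branch lengths BU→425/32, E→119/32; new cluster BEU
  updated: d(BEU,DHJW)=215/16, d(BEU,Q)=11/4
step 6: merge (BEU,DHJW) at d=215/16, Q=-313/16; branch lengths BEU→205/32, DHJW→225/32; new cluster BDEHJUW
  updated: d(BDEHJUW,Q)=-117/32
step 7: merge (BDEHJUW,Q) at d=-117/32; branch lengths BDEHJUW→-117/64, Q→-117/64; new cluster BDEHJQUW
final tree: ((((B:4/3,U:5/3):425/32,E:119/32):205/32,(((D:6,W:-1):33/4,H:99/4):33/4,J:41/4):225/32):-117/64,Q:-117/64)
total length: 2761/32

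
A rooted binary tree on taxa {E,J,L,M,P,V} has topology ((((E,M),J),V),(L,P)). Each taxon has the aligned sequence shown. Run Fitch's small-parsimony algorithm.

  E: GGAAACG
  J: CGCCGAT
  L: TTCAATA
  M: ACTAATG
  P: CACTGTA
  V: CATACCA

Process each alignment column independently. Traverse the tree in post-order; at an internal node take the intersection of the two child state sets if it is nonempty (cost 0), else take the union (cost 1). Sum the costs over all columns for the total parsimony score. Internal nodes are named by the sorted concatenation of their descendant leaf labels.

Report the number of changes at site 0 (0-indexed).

[col 0] EM: children E:{G}, M:{A} ∪→ {A,G}; cost 1
[col 0] EJM: children EM:{A,G}, J:{C} ∪→ {A,C,G}; cost 1
[col 0] EJMV: children EJM:{A,C,G}, V:{C} ∩→ {C}; cost 0
[col 0] LP: children L:{T}, P:{C} ∪→ {C,T}; cost 1
[col 0] EJLMPV: children EJMV:{C}, LP:{C,T} ∩→ {C}; cost 0
[col 1] EM: children E:{G}, M:{C} ∪→ {C,G}; cost 1
[col 1] EJM: children EM:{C,G}, J:{G} ∩→ {G}; cost 0
[col 1] EJMV: children EJM:{G}, V:{A} ∪→ {A,G}; cost 1
[col 1] LP: children L:{T}, P:{A} ∪→ {A,T}; cost 1
[col 1] EJLMPV: children EJMV:{A,G}, LP:{A,T} ∩→ {A}; cost 0
[col 2] EM: children E:{A}, M:{T} ∪→ {A,T}; cost 1
[col 2] EJM: children EM:{A,T}, J:{C} ∪→ {A,C,T}; cost 1
[col 2] EJMV: children EJM:{A,C,T}, V:{T} ∩→ {T}; cost 0
[col 2] LP: children L:{C}, P:{C} ∩→ {C}; cost 0
[col 2] EJLMPV: children EJMV:{T}, LP:{C} ∪→ {C,T}; cost 1
[col 3] EM: children E:{A}, M:{A} ∩→ {A}; cost 0
[col 3] EJM: children EM:{A}, J:{C} ∪→ {A,C}; cost 1
[col 3] EJMV: children EJM:{A,C}, V:{A} ∩→ {A}; cost 0
[col 3] LP: children L:{A}, P:{T} ∪→ {A,T}; cost 1
[col 3] EJLMPV: children EJMV:{A}, LP:{A,T} ∩→ {A}; cost 0
[col 4] EM: children E:{A}, M:{A} ∩→ {A}; cost 0
[col 4] EJM: children EM:{A}, J:{G} ∪→ {A,G}; cost 1
[col 4] EJMV: children EJM:{A,G}, V:{C} ∪→ {A,C,G}; cost 1
[col 4] LP: children L:{A}, P:{G} ∪→ {A,G}; cost 1
[col 4] EJLMPV: children EJMV:{A,C,G}, LP:{A,G} ∩→ {A,G}; cost 0
[col 5] EM: children E:{C}, M:{T} ∪→ {C,T}; cost 1
[col 5] EJM: children EM:{C,T}, J:{A} ∪→ {A,C,T}; cost 1
[col 5] EJMV: children EJM:{A,C,T}, V:{C} ∩→ {C}; cost 0
[col 5] LP: children L:{T}, P:{T} ∩→ {T}; cost 0
[col 5] EJLMPV: children EJMV:{C}, LP:{T} ∪→ {C,T}; cost 1
[col 6] EM: children E:{G}, M:{G} ∩→ {G}; cost 0
[col 6] EJM: children EM:{G}, J:{T} ∪→ {G,T}; cost 1
[col 6] EJMV: children EJM:{G,T}, V:{A} ∪→ {A,G,T}; cost 1
[col 6] LP: children L:{A}, P:{A} ∩→ {A}; cost 0
[col 6] EJLMPV: children EJMV:{A,G,T}, LP:{A} ∩→ {A}; cost 0
per-site changes: [3, 3, 3, 2, 3, 3, 2]; total = 19

3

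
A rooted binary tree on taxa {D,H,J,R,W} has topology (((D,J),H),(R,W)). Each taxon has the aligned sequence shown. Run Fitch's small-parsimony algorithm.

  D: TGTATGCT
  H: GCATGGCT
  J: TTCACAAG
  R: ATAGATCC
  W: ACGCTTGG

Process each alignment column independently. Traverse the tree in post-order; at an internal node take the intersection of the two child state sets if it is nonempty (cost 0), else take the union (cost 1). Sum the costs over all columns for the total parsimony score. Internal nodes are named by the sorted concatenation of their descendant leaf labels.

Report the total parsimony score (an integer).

[col 0] DJ: children D:{T}, J:{T} ∩→ {T}; cost 0
[col 0] DHJ: children DJ:{T}, H:{G} ∪→ {G,T}; cost 1
[col 0] RW: children R:{A}, W:{A} ∩→ {A}; cost 0
[col 0] DHJRW: children DHJ:{G,T}, RW:{A} ∪→ {A,G,T}; cost 1
[col 1] DJ: children D:{G}, J:{T} ∪→ {G,T}; cost 1
[col 1] DHJ: children DJ:{G,T}, H:{C} ∪→ {C,G,T}; cost 1
[col 1] RW: children R:{T}, W:{C} ∪→ {C,T}; cost 1
[col 1] DHJRW: children DHJ:{C,G,T}, RW:{C,T} ∩→ {C,T}; cost 0
[col 2] DJ: children D:{T}, J:{C} ∪→ {C,T}; cost 1
[col 2] DHJ: children DJ:{C,T}, H:{A} ∪→ {A,C,T}; cost 1
[col 2] RW: children R:{A}, W:{G} ∪→ {A,G}; cost 1
[col 2] DHJRW: children DHJ:{A,C,T}, RW:{A,G} ∩→ {A}; cost 0
[col 3] DJ: children D:{A}, J:{A} ∩→ {A}; cost 0
[col 3] DHJ: children DJ:{A}, H:{T} ∪→ {A,T}; cost 1
[col 3] RW: children R:{G}, W:{C} ∪→ {C,G}; cost 1
[col 3] DHJRW: children DHJ:{A,T}, RW:{C,G} ∪→ {A,C,G,T}; cost 1
[col 4] DJ: children D:{T}, J:{C} ∪→ {C,T}; cost 1
[col 4] DHJ: children DJ:{C,T}, H:{G} ∪→ {C,G,T}; cost 1
[col 4] RW: children R:{A}, W:{T} ∪→ {A,T}; cost 1
[col 4] DHJRW: children DHJ:{C,G,T}, RW:{A,T} ∩→ {T}; cost 0
[col 5] DJ: children D:{G}, J:{A} ∪→ {A,G}; cost 1
[col 5] DHJ: children DJ:{A,G}, H:{G} ∩→ {G}; cost 0
[col 5] RW: children R:{T}, W:{T} ∩→ {T}; cost 0
[col 5] DHJRW: children DHJ:{G}, RW:{T} ∪→ {G,T}; cost 1
[col 6] DJ: children D:{C}, J:{A} ∪→ {A,C}; cost 1
[col 6] DHJ: children DJ:{A,C}, H:{C} ∩→ {C}; cost 0
[col 6] RW: children R:{C}, W:{G} ∪→ {C,G}; cost 1
[col 6] DHJRW: children DHJ:{C}, RW:{C,G} ∩→ {C}; cost 0
[col 7] DJ: children D:{T}, J:{G} ∪→ {G,T}; cost 1
[col 7] DHJ: children DJ:{G,T}, H:{T} ∩→ {T}; cost 0
[col 7] RW: children R:{C}, W:{G} ∪→ {C,G}; cost 1
[col 7] DHJRW: children DHJ:{T}, RW:{C,G} ∪→ {C,G,T}; cost 1
per-site changes: [2, 3, 3, 3, 3, 2, 2, 3]; total = 21

21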